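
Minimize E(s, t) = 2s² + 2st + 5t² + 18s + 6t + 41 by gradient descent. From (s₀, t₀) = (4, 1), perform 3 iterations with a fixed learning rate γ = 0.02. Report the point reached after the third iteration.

(2.059264, -0.093632)

∇E = (4s + 2t + 18, 2s + 10t + 6)
Step 1: at (4, 1), ∇E = (36, 24) → (4, 1) − 0.02·(36, 24) = (3.28, 0.52)
Step 2: at (3.28, 0.52), ∇E = (32.16, 17.76) → (3.28, 0.52) − 0.02·(32.16, 17.76) = (2.6368, 0.1648)
Step 3: at (2.6368, 0.1648), ∇E = (28.8768, 12.9216) → (2.6368, 0.1648) − 0.02·(28.8768, 12.9216) = (2.059264, -0.093632)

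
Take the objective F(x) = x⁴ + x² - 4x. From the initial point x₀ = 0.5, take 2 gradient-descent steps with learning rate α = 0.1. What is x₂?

0.83125

F′(x) = 4x³ + 2x - 4
Step 1: F′(0.5) = -2.5; x₁ = 0.5 − 0.1·(-2.5) = 0.75
Step 2: F′(0.75) = -0.8125; x₂ = 0.75 − 0.1·(-0.8125) = 0.83125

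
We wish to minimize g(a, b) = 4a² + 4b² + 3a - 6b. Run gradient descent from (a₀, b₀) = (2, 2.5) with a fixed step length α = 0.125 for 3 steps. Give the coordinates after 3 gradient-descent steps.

∇g = (8a + 3, 8b - 6)
Step 1: at (2, 2.5), ∇g = (19, 14) → (2, 2.5) − 0.125·(19, 14) = (-0.375, 0.75)
Step 2: at (-0.375, 0.75), ∇g = (0, 0) → (-0.375, 0.75) − 0.125·(0, 0) = (-0.375, 0.75)
Step 3: at (-0.375, 0.75), ∇g = (0, 0) → (-0.375, 0.75) − 0.125·(0, 0) = (-0.375, 0.75)

(-0.375, 0.75)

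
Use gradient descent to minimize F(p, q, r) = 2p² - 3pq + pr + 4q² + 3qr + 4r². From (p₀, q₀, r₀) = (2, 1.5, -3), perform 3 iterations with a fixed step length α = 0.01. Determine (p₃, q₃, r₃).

∇F = (4p - 3q + r, -3p + 8q + 3r, p + 3q + 8r)
(p₁, q₁, r₁) = (2, 1.5, -3) − 0.01·(0.5, -3, -17.5) = (1.995, 1.53, -2.825)
(p₂, q₂, r₂) = (1.995, 1.53, -2.825) − 0.01·(0.565, -2.22, -16.015) = (1.98935, 1.5522, -2.66485)
(p₃, q₃, r₃) = (1.98935, 1.5522, -2.66485) − 0.01·(0.63595, -1.545, -14.67285) = (1.9829905, 1.56765, -2.5181215)

(1.9829905, 1.56765, -2.5181215)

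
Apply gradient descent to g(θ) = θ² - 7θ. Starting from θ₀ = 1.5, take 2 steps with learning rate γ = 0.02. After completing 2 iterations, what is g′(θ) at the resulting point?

-3.6864

g′(θ) = 2θ - 7
θ₁ = 1.5 − 0.02·(-4) = 1.58
θ₂ = 1.58 − 0.02·(-3.84) = 1.6568
g′(θ) at (1.6568) = -3.6864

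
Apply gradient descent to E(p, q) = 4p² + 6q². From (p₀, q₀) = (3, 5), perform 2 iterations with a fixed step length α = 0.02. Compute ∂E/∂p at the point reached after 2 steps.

16.9344

∇E = (8p, 12q)
Step 1: at (3, 5), ∇E = (24, 60) → (3, 5) − 0.02·(24, 60) = (2.52, 3.8)
Step 2: at (2.52, 3.8), ∇E = (20.16, 45.6) → (2.52, 3.8) − 0.02·(20.16, 45.6) = (2.1168, 2.888)
∂E/∂p at (2.1168, 2.888) = 16.9344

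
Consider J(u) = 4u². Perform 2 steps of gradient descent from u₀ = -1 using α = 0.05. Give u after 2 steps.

J′(u) = 8u
Step 1: J′(-1) = -8; u₁ = -1 − 0.05·(-8) = -0.6
Step 2: J′(-0.6) = -4.8; u₂ = -0.6 − 0.05·(-4.8) = -0.36

-0.36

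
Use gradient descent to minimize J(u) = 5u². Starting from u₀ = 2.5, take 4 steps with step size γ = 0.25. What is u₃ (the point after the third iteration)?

J′(u) = 10u
Step 1: J′(2.5) = 25; u₁ = 2.5 − 0.25·25 = -3.75
Step 2: J′(-3.75) = -37.5; u₂ = -3.75 − 0.25·(-37.5) = 5.625
Step 3: J′(5.625) = 56.25; u₃ = 5.625 − 0.25·56.25 = -8.4375

-8.4375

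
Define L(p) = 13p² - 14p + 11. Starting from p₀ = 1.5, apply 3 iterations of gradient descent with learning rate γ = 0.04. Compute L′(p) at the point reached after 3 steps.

L′(p) = 26p - 14
Step 1: L′(1.5) = 25; p₁ = 1.5 − 0.04·25 = 0.5
Step 2: L′(0.5) = -1; p₂ = 0.5 − 0.04·(-1) = 0.54
Step 3: L′(0.54) = 0.04; p₃ = 0.54 − 0.04·0.04 = 0.5384
L′(p) at (0.5384) = -0.0016

-0.0016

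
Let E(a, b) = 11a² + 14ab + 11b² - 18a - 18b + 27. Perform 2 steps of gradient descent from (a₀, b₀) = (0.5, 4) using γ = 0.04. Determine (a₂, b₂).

∇E = (22a + 14b - 18, 14a + 22b - 18)
Step 1: at (0.5, 4), ∇E = (49, 77) → (0.5, 4) − 0.04·(49, 77) = (-1.46, 0.92)
Step 2: at (-1.46, 0.92), ∇E = (-37.24, -18.2) → (-1.46, 0.92) − 0.04·(-37.24, -18.2) = (0.0296, 1.648)

(0.0296, 1.648)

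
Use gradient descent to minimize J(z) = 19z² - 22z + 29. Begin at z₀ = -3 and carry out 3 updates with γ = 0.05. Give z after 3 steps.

3.188

J′(z) = 38z - 22
Step 1: J′(-3) = -136; z₁ = -3 − 0.05·(-136) = 3.8
Step 2: J′(3.8) = 122.4; z₂ = 3.8 − 0.05·122.4 = -2.32
Step 3: J′(-2.32) = -110.16; z₃ = -2.32 − 0.05·(-110.16) = 3.188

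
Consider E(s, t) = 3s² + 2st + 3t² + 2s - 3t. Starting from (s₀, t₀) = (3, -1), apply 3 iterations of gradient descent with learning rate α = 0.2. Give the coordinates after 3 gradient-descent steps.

(-0.744, 0.464)

∇E = (6s + 2t + 2, 2s + 6t - 3)
(s₁, t₁) = (3, -1) − 0.2·(18, -3) = (-0.6, -0.4)
(s₂, t₂) = (-0.6, -0.4) − 0.2·(-2.4, -6.6) = (-0.12, 0.92)
(s₃, t₃) = (-0.12, 0.92) − 0.2·(3.12, 2.28) = (-0.744, 0.464)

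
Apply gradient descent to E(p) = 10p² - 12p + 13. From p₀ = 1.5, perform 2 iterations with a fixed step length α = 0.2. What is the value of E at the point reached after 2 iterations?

665.5

E′(p) = 20p - 12
Step 1: E′(1.5) = 18; p₁ = 1.5 − 0.2·18 = -2.1
Step 2: E′(-2.1) = -54; p₂ = -2.1 − 0.2·(-54) = 8.7
E(8.7) = 665.5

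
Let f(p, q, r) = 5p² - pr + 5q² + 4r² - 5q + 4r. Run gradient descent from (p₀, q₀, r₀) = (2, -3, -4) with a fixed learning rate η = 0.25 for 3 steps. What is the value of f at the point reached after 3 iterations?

∇f = (10p - r, 10q - 5, -p + 8r + 4)
Step 1: at (2, -3, -4), ∇f = (24, -35, -30) → (2, -3, -4) − 0.25·(24, -35, -30) = (-4, 5.75, 3.5)
Step 2: at (-4, 5.75, 3.5), ∇f = (-43.5, 52.5, 36) → (-4, 5.75, 3.5) − 0.25·(-43.5, 52.5, 36) = (6.875, -7.375, -5.5)
Step 3: at (6.875, -7.375, -5.5), ∇f = (74.25, -78.75, -46.875) → (6.875, -7.375, -5.5) − 0.25·(74.25, -78.75, -46.875) = (-11.6875, 12.3125, 6.21875)
f(-11.6875, 12.3125, 6.21875) = 1631.662109375

1631.662109375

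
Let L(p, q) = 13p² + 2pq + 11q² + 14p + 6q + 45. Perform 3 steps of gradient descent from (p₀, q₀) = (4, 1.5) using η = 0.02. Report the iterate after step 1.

∇L = (26p + 2q + 14, 2p + 22q + 6)
Step 1: at (4, 1.5), ∇L = (121, 47) → (4, 1.5) − 0.02·(121, 47) = (1.58, 0.56)

(1.58, 0.56)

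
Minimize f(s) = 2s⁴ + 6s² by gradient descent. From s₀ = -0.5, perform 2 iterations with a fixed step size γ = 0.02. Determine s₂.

f′(s) = 8s³ + 12s
s₁ = -0.5 − 0.02·(-7) = -0.36
s₂ = -0.36 − 0.02·(-4.693248) = -0.26613504

-0.26613504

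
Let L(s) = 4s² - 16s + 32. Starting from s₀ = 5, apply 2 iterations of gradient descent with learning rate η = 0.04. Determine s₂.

L′(s) = 8s - 16
s₁ = 5 − 0.04·24 = 4.04
s₂ = 4.04 − 0.04·16.32 = 3.3872

3.3872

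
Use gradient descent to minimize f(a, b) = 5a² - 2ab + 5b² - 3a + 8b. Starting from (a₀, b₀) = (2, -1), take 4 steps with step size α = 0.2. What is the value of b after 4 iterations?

-4.6672

∇f = (10a - 2b - 3, -2a + 10b + 8)
Step 1: at (2, -1), ∇f = (19, -6) → (2, -1) − 0.2·(19, -6) = (-1.8, 0.2)
Step 2: at (-1.8, 0.2), ∇f = (-21.4, 13.6) → (-1.8, 0.2) − 0.2·(-21.4, 13.6) = (2.48, -2.52)
Step 3: at (2.48, -2.52), ∇f = (26.84, -22.16) → (2.48, -2.52) − 0.2·(26.84, -22.16) = (-2.888, 1.912)
Step 4: at (-2.888, 1.912), ∇f = (-35.704, 32.896) → (-2.888, 1.912) − 0.2·(-35.704, 32.896) = (4.2528, -4.6672)
b = -4.6672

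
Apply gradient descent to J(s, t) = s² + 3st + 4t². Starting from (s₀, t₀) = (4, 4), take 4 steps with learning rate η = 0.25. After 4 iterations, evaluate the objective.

1099.5078125

∇J = (2s + 3t, 3s + 8t)
(s₁, t₁) = (4, 4) − 0.25·(20, 44) = (-1, -7)
(s₂, t₂) = (-1, -7) − 0.25·(-23, -59) = (4.75, 7.75)
(s₃, t₃) = (4.75, 7.75) − 0.25·(32.75, 76.25) = (-3.4375, -11.3125)
(s₄, t₄) = (-3.4375, -11.3125) − 0.25·(-40.8125, -100.8125) = (6.765625, 13.890625)
J(6.765625, 13.890625) = 1099.5078125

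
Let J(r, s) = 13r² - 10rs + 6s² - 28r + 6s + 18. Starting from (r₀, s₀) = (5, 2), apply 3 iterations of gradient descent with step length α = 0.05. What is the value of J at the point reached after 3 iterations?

7.332198

∇J = (26r - 10s - 28, -10r + 12s + 6)
Step 1: at (5, 2), ∇J = (82, -20) → (5, 2) − 0.05·(82, -20) = (0.9, 3)
Step 2: at (0.9, 3), ∇J = (-34.6, 33) → (0.9, 3) − 0.05·(-34.6, 33) = (2.63, 1.35)
Step 3: at (2.63, 1.35), ∇J = (26.88, -4.1) → (2.63, 1.35) − 0.05·(26.88, -4.1) = (1.286, 1.555)
J(1.286, 1.555) = 7.332198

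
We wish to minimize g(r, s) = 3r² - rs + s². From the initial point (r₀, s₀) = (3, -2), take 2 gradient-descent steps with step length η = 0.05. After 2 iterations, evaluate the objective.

8.95038125

∇g = (6r - s, -r + 2s)
Step 1: at (3, -2), ∇g = (20, -7) → (3, -2) − 0.05·(20, -7) = (2, -1.65)
Step 2: at (2, -1.65), ∇g = (13.65, -5.3) → (2, -1.65) − 0.05·(13.65, -5.3) = (1.3175, -1.385)
g(1.3175, -1.385) = 8.95038125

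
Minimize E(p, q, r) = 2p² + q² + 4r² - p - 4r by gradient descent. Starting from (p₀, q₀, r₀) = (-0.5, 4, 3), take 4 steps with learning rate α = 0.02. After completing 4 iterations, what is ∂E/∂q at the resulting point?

6.79477248

∇E = (4p - 1, 2q, 8r - 4)
Step 1: at (-0.5, 4, 3), ∇E = (-3, 8, 20) → (-0.5, 4, 3) − 0.02·(-3, 8, 20) = (-0.44, 3.84, 2.6)
Step 2: at (-0.44, 3.84, 2.6), ∇E = (-2.76, 7.68, 16.8) → (-0.44, 3.84, 2.6) − 0.02·(-2.76, 7.68, 16.8) = (-0.3848, 3.6864, 2.264)
Step 3: at (-0.3848, 3.6864, 2.264), ∇E = (-2.5392, 7.3728, 14.112) → (-0.3848, 3.6864, 2.264) − 0.02·(-2.5392, 7.3728, 14.112) = (-0.334016, 3.538944, 1.98176)
Step 4: at (-0.334016, 3.538944, 1.98176), ∇E = (-2.336064, 7.077888, 11.85408) → (-0.334016, 3.538944, 1.98176) − 0.02·(-2.336064, 7.077888, 11.85408) = (-0.28729472, 3.39738624, 1.7446784)
∂E/∂q at (-0.28729472, 3.39738624, 1.7446784) = 6.79477248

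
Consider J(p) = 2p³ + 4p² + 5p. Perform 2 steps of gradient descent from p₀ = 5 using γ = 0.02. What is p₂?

0.6788

J′(p) = 6p² + 8p + 5
Step 1: J′(5) = 195; p₁ = 5 − 0.02·195 = 1.1
Step 2: J′(1.1) = 21.06; p₂ = 1.1 − 0.02·21.06 = 0.6788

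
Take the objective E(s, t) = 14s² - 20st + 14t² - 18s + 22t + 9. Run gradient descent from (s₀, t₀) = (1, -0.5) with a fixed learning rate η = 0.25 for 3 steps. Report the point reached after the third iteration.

∇E = (28s - 20t - 18, -20s + 28t + 22)
Step 1: at (1, -0.5), ∇E = (20, -12) → (1, -0.5) − 0.25·(20, -12) = (-4, 2.5)
Step 2: at (-4, 2.5), ∇E = (-180, 172) → (-4, 2.5) − 0.25·(-180, 172) = (41, -40.5)
Step 3: at (41, -40.5), ∇E = (1940, -1932) → (41, -40.5) − 0.25·(1940, -1932) = (-444, 442.5)

(-444, 442.5)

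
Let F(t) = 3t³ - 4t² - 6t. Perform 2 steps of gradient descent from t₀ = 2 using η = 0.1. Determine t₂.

F′(t) = 9t² - 8t - 6
t₁ = 2 − 0.1·14 = 0.6
t₂ = 0.6 − 0.1·(-7.56) = 1.356

1.356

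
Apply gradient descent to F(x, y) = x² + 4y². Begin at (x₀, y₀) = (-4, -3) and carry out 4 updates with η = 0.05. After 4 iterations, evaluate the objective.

∇F = (2x, 8y)
(x₁, y₁) = (-4, -3) − 0.05·(-8, -24) = (-3.6, -1.8)
(x₂, y₂) = (-3.6, -1.8) − 0.05·(-7.2, -14.4) = (-3.24, -1.08)
(x₃, y₃) = (-3.24, -1.08) − 0.05·(-6.48, -8.64) = (-2.916, -0.648)
(x₄, y₄) = (-2.916, -0.648) − 0.05·(-5.832, -5.184) = (-2.6244, -0.3888)
F(-2.6244, -0.3888) = 7.49213712

7.49213712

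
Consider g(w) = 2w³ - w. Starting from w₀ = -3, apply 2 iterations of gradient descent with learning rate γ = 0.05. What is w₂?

g′(w) = 6w² - 1
Step 1: g′(-3) = 53; w₁ = -3 − 0.05·53 = -5.65
Step 2: g′(-5.65) = 190.535; w₂ = -5.65 − 0.05·190.535 = -15.17675

-15.17675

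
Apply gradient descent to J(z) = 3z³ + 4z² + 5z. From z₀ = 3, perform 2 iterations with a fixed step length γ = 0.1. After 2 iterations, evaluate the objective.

-624370.659

J′(z) = 9z² + 8z + 5
Step 1: J′(3) = 110; z₁ = 3 − 0.1·110 = -8
Step 2: J′(-8) = 517; z₂ = -8 − 0.1·517 = -59.7
J(-59.7) = -624370.659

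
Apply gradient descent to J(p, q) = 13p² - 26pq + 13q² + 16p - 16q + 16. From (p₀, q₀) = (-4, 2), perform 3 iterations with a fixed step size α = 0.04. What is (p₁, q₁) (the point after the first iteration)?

∇J = (26p - 26q + 16, -26p + 26q - 16)
Step 1: at (-4, 2), ∇J = (-140, 140) → (-4, 2) − 0.04·(-140, 140) = (1.6, -3.6)

(1.6, -3.6)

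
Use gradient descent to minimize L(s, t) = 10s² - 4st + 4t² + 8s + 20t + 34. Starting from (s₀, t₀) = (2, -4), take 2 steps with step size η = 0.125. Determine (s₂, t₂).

∇L = (20s - 4t + 8, -4s + 8t + 20)
(s₁, t₁) = (2, -4) − 0.125·(64, -20) = (-6, -1.5)
(s₂, t₂) = (-6, -1.5) − 0.125·(-106, 32) = (7.25, -5.5)

(7.25, -5.5)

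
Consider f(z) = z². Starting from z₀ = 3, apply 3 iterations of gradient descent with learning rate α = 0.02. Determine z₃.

2.654208

f′(z) = 2z
Step 1: f′(3) = 6; z₁ = 3 − 0.02·6 = 2.88
Step 2: f′(2.88) = 5.76; z₂ = 2.88 − 0.02·5.76 = 2.7648
Step 3: f′(2.7648) = 5.5296; z₃ = 2.7648 − 0.02·5.5296 = 2.654208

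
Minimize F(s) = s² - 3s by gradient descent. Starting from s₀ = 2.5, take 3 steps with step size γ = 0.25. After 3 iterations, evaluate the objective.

F′(s) = 2s - 3
Step 1: F′(2.5) = 2; s₁ = 2.5 − 0.25·2 = 2
Step 2: F′(2) = 1; s₂ = 2 − 0.25·1 = 1.75
Step 3: F′(1.75) = 0.5; s₃ = 1.75 − 0.25·0.5 = 1.625
F(1.625) = -2.234375

-2.234375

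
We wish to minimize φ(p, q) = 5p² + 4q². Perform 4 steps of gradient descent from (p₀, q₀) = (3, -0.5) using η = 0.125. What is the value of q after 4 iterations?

0

∇φ = (10p, 8q)
Step 1: at (3, -0.5), ∇φ = (30, -4) → (3, -0.5) − 0.125·(30, -4) = (-0.75, 0)
Step 2: at (-0.75, 0), ∇φ = (-7.5, 0) → (-0.75, 0) − 0.125·(-7.5, 0) = (0.1875, 0)
Step 3: at (0.1875, 0), ∇φ = (1.875, 0) → (0.1875, 0) − 0.125·(1.875, 0) = (-0.046875, 0)
Step 4: at (-0.046875, 0), ∇φ = (-0.46875, 0) → (-0.046875, 0) − 0.125·(-0.46875, 0) = (0.01171875, 0)
q = 0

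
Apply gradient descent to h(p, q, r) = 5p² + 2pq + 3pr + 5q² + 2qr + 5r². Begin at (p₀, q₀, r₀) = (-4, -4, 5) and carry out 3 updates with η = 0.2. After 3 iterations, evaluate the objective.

∇h = (10p + 2q + 3r, 2p + 10q + 2r, 3p + 2q + 10r)
(p₁, q₁, r₁) = (-4, -4, 5) − 0.2·(-33, -38, 30) = (2.6, 3.6, -1)
(p₂, q₂, r₂) = (2.6, 3.6, -1) − 0.2·(30.2, 39.2, 5) = (-3.44, -4.24, -2)
(p₃, q₃, r₃) = (-3.44, -4.24, -2) − 0.2·(-48.88, -53.28, -38.8) = (6.336, 6.416, 5.76)
h(6.336, 6.416, 5.76) = 837.139712

837.139712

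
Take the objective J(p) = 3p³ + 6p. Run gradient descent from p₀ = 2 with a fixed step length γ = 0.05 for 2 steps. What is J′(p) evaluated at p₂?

7.47258225

J′(p) = 9p² + 6
p₁ = 2 − 0.05·42 = -0.1
p₂ = -0.1 − 0.05·6.09 = -0.4045
J′(p) at (-0.4045) = 7.47258225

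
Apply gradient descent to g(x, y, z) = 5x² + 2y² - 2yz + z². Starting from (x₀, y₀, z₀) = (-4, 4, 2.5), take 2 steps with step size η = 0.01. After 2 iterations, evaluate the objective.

68.32171784

∇g = (10x, 4y - 2z, -2y + 2z)
(x₁, y₁, z₁) = (-4, 4, 2.5) − 0.01·(-40, 11, -3) = (-3.6, 3.89, 2.53)
(x₂, y₂, z₂) = (-3.6, 3.89, 2.53) − 0.01·(-36, 10.5, -2.72) = (-3.24, 3.785, 2.5572)
g(-3.24, 3.785, 2.5572) = 68.32171784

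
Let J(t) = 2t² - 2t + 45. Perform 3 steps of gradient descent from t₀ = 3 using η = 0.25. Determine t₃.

0.5

J′(t) = 4t - 2
Step 1: J′(3) = 10; t₁ = 3 − 0.25·10 = 0.5
Step 2: J′(0.5) = 0; t₂ = 0.5 − 0.25·0 = 0.5
Step 3: J′(0.5) = 0; t₃ = 0.5 − 0.25·0 = 0.5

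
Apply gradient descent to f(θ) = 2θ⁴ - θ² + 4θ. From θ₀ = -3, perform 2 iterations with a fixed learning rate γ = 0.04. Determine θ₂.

f′(θ) = 8θ³ - 2θ + 4
θ₁ = -3 − 0.04·(-206) = 5.24
θ₂ = 5.24 − 0.04·1144.542592 = -40.54170368

-40.54170368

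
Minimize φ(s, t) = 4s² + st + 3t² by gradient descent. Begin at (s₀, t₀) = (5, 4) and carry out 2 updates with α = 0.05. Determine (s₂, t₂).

∇φ = (8s + t, s + 6t)
(s₁, t₁) = (5, 4) − 0.05·(44, 29) = (2.8, 2.55)
(s₂, t₂) = (2.8, 2.55) − 0.05·(24.95, 18.1) = (1.5525, 1.645)

(1.5525, 1.645)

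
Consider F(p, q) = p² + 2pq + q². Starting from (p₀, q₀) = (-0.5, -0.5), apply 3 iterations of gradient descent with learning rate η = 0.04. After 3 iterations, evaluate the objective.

0.351298031616

∇F = (2p + 2q, 2p + 2q)
Step 1: at (-0.5, -0.5), ∇F = (-2, -2) → (-0.5, -0.5) − 0.04·(-2, -2) = (-0.42, -0.42)
Step 2: at (-0.42, -0.42), ∇F = (-1.68, -1.68) → (-0.42, -0.42) − 0.04·(-1.68, -1.68) = (-0.3528, -0.3528)
Step 3: at (-0.3528, -0.3528), ∇F = (-1.4112, -1.4112) → (-0.3528, -0.3528) − 0.04·(-1.4112, -1.4112) = (-0.296352, -0.296352)
F(-0.296352, -0.296352) = 0.351298031616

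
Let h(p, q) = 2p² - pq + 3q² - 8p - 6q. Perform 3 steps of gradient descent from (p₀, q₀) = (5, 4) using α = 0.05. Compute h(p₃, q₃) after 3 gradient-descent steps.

-6.435908609375

∇h = (4p - q - 8, -p + 6q - 6)
(p₁, q₁) = (5, 4) − 0.05·(8, 13) = (4.6, 3.35)
(p₂, q₂) = (4.6, 3.35) − 0.05·(7.05, 9.5) = (4.2475, 2.875)
(p₃, q₃) = (4.2475, 2.875) − 0.05·(6.115, 7.0025) = (3.94175, 2.524875)
h(3.94175, 2.524875) = -6.435908609375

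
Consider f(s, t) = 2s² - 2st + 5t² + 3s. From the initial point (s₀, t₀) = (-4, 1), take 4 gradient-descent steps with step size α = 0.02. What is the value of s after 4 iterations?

-3.00592

∇f = (4s - 2t + 3, -2s + 10t)
(s₁, t₁) = (-4, 1) − 0.02·(-15, 18) = (-3.7, 0.64)
(s₂, t₂) = (-3.7, 0.64) − 0.02·(-13.08, 13.8) = (-3.4384, 0.364)
(s₃, t₃) = (-3.4384, 0.364) − 0.02·(-11.4816, 10.5168) = (-3.208768, 0.153664)
(s₄, t₄) = (-3.208768, 0.153664) − 0.02·(-10.1424, 7.954176) = (-3.00592, -0.00541952)
s = -3.00592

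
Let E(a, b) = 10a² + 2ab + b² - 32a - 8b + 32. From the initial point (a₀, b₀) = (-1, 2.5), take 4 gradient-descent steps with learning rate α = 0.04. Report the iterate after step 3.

∇E = (20a + 2b - 32, 2a + 2b - 8)
Step 1: at (-1, 2.5), ∇E = (-47, -5) → (-1, 2.5) − 0.04·(-47, -5) = (0.88, 2.7)
Step 2: at (0.88, 2.7), ∇E = (-9, -0.84) → (0.88, 2.7) − 0.04·(-9, -0.84) = (1.24, 2.7336)
Step 3: at (1.24, 2.7336), ∇E = (-1.7328, -0.0528) → (1.24, 2.7336) − 0.04·(-1.7328, -0.0528) = (1.309312, 2.735712)

(1.309312, 2.735712)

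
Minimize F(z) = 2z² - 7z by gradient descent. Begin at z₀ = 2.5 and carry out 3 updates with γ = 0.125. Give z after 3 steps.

1.84375

F′(z) = 4z - 7
z₁ = 2.5 − 0.125·3 = 2.125
z₂ = 2.125 − 0.125·1.5 = 1.9375
z₃ = 1.9375 − 0.125·0.75 = 1.84375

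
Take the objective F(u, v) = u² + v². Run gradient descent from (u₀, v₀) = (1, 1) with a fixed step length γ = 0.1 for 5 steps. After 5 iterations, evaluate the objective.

∇F = (2u, 2v)
Step 1: at (1, 1), ∇F = (2, 2) → (1, 1) − 0.1·(2, 2) = (0.8, 0.8)
Step 2: at (0.8, 0.8), ∇F = (1.6, 1.6) → (0.8, 0.8) − 0.1·(1.6, 1.6) = (0.64, 0.64)
Step 3: at (0.64, 0.64), ∇F = (1.28, 1.28) → (0.64, 0.64) − 0.1·(1.28, 1.28) = (0.512, 0.512)
Step 4: at (0.512, 0.512), ∇F = (1.024, 1.024) → (0.512, 0.512) − 0.1·(1.024, 1.024) = (0.4096, 0.4096)
Step 5: at (0.4096, 0.4096), ∇F = (0.8192, 0.8192) → (0.4096, 0.4096) − 0.1·(0.8192, 0.8192) = (0.32768, 0.32768)
F(0.32768, 0.32768) = 0.2147483648

0.2147483648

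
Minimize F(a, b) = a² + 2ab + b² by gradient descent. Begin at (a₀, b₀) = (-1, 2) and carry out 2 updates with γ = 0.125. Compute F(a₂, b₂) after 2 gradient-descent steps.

∇F = (2a + 2b, 2a + 2b)
(a₁, b₁) = (-1, 2) − 0.125·(2, 2) = (-1.25, 1.75)
(a₂, b₂) = (-1.25, 1.75) − 0.125·(1, 1) = (-1.375, 1.625)
F(-1.375, 1.625) = 0.0625

0.0625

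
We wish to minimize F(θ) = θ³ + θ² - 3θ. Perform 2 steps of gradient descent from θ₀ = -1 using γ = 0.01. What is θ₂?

-0.959212

F′(θ) = 3θ² + 2θ - 3
θ₁ = -1 − 0.01·(-2) = -0.98
θ₂ = -0.98 − 0.01·(-2.0788) = -0.959212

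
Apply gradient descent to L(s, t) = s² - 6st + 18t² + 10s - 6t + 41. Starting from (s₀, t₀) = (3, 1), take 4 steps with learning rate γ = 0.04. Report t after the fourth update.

0.4418176

∇L = (2s - 6t + 10, -6s + 36t - 6)
Step 1: at (3, 1), ∇L = (10, 12) → (3, 1) − 0.04·(10, 12) = (2.6, 0.52)
Step 2: at (2.6, 0.52), ∇L = (12.08, -2.88) → (2.6, 0.52) − 0.04·(12.08, -2.88) = (2.1168, 0.6352)
Step 3: at (2.1168, 0.6352), ∇L = (10.4224, 4.1664) → (2.1168, 0.6352) − 0.04·(10.4224, 4.1664) = (1.699904, 0.468544)
Step 4: at (1.699904, 0.468544), ∇L = (10.588544, 0.66816) → (1.699904, 0.468544) − 0.04·(10.588544, 0.66816) = (1.27636224, 0.4418176)
t = 0.4418176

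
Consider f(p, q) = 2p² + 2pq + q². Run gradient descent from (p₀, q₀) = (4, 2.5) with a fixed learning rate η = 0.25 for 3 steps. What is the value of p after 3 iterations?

∇f = (4p + 2q, 2p + 2q)
(p₁, q₁) = (4, 2.5) − 0.25·(21, 13) = (-1.25, -0.75)
(p₂, q₂) = (-1.25, -0.75) − 0.25·(-6.5, -4) = (0.375, 0.25)
(p₃, q₃) = (0.375, 0.25) − 0.25·(2, 1.25) = (-0.125, -0.0625)
p = -0.125

-0.125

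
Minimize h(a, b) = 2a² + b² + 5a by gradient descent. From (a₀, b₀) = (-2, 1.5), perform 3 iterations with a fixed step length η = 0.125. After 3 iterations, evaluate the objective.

-2.70697021484375

∇h = (4a + 5, 2b)
(a₁, b₁) = (-2, 1.5) − 0.125·(-3, 3) = (-1.625, 1.125)
(a₂, b₂) = (-1.625, 1.125) − 0.125·(-1.5, 2.25) = (-1.4375, 0.84375)
(a₃, b₃) = (-1.4375, 0.84375) − 0.125·(-0.75, 1.6875) = (-1.34375, 0.6328125)
h(-1.34375, 0.6328125) = -2.70697021484375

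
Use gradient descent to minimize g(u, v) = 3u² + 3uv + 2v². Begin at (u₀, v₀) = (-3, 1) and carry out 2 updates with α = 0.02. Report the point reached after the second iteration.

∇g = (6u + 3v, 3u + 4v)
(u₁, v₁) = (-3, 1) − 0.02·(-15, -5) = (-2.7, 1.1)
(u₂, v₂) = (-2.7, 1.1) − 0.02·(-12.9, -3.7) = (-2.442, 1.174)

(-2.442, 1.174)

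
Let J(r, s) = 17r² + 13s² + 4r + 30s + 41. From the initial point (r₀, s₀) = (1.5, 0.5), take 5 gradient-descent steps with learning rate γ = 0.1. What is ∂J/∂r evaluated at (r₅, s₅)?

-4379.4432

∇J = (34r + 4, 26s + 30)
(r₁, s₁) = (1.5, 0.5) − 0.1·(55, 43) = (-4, -3.8)
(r₂, s₂) = (-4, -3.8) − 0.1·(-132, -68.8) = (9.2, 3.08)
(r₃, s₃) = (9.2, 3.08) − 0.1·(316.8, 110.08) = (-22.48, -7.928)
(r₄, s₄) = (-22.48, -7.928) − 0.1·(-760.32, -176.128) = (53.552, 9.6848)
(r₅, s₅) = (53.552, 9.6848) − 0.1·(1824.768, 281.8048) = (-128.9248, -18.49568)
∂J/∂r at (-128.9248, -18.49568) = -4379.4432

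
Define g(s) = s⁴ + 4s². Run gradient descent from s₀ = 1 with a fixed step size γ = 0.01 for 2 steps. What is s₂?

g′(s) = 4s³ + 8s
Step 1: g′(1) = 12; s₁ = 1 − 0.01·12 = 0.88
Step 2: g′(0.88) = 9.765888; s₂ = 0.88 − 0.01·9.765888 = 0.78234112

0.78234112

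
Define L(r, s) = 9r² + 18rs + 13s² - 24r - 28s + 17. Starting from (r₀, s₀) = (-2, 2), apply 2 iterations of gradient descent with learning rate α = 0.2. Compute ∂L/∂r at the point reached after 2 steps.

∇L = (18r + 18s - 24, 18r + 26s - 28)
Step 1: at (-2, 2), ∇L = (-24, -12) → (-2, 2) − 0.2·(-24, -12) = (2.8, 4.4)
Step 2: at (2.8, 4.4), ∇L = (105.6, 136.8) → (2.8, 4.4) − 0.2·(105.6, 136.8) = (-18.32, -22.96)
∂L/∂r at (-18.32, -22.96) = -767.04

-767.04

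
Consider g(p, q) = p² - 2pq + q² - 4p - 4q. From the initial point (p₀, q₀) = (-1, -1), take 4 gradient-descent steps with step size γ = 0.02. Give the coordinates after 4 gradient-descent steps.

∇g = (2p - 2q - 4, -2p + 2q - 4)
(p₁, q₁) = (-1, -1) − 0.02·(-4, -4) = (-0.92, -0.92)
(p₂, q₂) = (-0.92, -0.92) − 0.02·(-4, -4) = (-0.84, -0.84)
(p₃, q₃) = (-0.84, -0.84) − 0.02·(-4, -4) = (-0.76, -0.76)
(p₄, q₄) = (-0.76, -0.76) − 0.02·(-4, -4) = (-0.68, -0.68)

(-0.68, -0.68)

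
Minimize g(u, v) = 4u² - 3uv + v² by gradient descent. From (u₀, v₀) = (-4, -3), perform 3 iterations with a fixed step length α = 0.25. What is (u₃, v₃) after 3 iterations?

(4.421875, -4.3125)

∇g = (8u - 3v, -3u + 2v)
(u₁, v₁) = (-4, -3) − 0.25·(-23, 6) = (1.75, -4.5)
(u₂, v₂) = (1.75, -4.5) − 0.25·(27.5, -14.25) = (-5.125, -0.9375)
(u₃, v₃) = (-5.125, -0.9375) − 0.25·(-38.1875, 13.5) = (4.421875, -4.3125)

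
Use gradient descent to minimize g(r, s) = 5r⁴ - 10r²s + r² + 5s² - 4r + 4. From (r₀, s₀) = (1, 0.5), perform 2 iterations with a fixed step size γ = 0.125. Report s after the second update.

∇g = (20r³ - 20rs + 2r - 4, -10r² + 10s)
(r₁, s₁) = (1, 0.5) − 0.125·(8, -5) = (0, 1.125)
(r₂, s₂) = (0, 1.125) − 0.125·(-4, 11.25) = (0.5, -0.28125)
s = -0.28125

-0.28125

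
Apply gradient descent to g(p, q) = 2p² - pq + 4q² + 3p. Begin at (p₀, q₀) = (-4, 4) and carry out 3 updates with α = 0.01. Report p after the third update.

-3.520479

∇g = (4p - q + 3, -p + 8q)
(p₁, q₁) = (-4, 4) − 0.01·(-17, 36) = (-3.83, 3.64)
(p₂, q₂) = (-3.83, 3.64) − 0.01·(-15.96, 32.95) = (-3.6704, 3.3105)
(p₃, q₃) = (-3.6704, 3.3105) − 0.01·(-14.9921, 30.1544) = (-3.520479, 3.008956)
p = -3.520479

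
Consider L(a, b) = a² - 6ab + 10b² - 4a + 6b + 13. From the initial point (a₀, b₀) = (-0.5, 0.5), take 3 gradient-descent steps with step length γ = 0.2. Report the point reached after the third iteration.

∇L = (2a - 6b - 4, -6a + 20b + 6)
Step 1: at (-0.5, 0.5), ∇L = (-8, 19) → (-0.5, 0.5) − 0.2·(-8, 19) = (1.1, -3.3)
Step 2: at (1.1, -3.3), ∇L = (18, -66.6) → (1.1, -3.3) − 0.2·(18, -66.6) = (-2.5, 10.02)
Step 3: at (-2.5, 10.02), ∇L = (-69.12, 221.4) → (-2.5, 10.02) − 0.2·(-69.12, 221.4) = (11.324, -34.26)

(11.324, -34.26)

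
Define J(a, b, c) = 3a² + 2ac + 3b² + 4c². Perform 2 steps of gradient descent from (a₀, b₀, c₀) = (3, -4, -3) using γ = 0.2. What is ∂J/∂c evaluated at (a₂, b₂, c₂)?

-5.52

∇J = (6a + 2c, 6b, 2a + 8c)
Step 1: at (3, -4, -3), ∇J = (12, -24, -18) → (3, -4, -3) − 0.2·(12, -24, -18) = (0.6, 0.8, 0.6)
Step 2: at (0.6, 0.8, 0.6), ∇J = (4.8, 4.8, 6) → (0.6, 0.8, 0.6) − 0.2·(4.8, 4.8, 6) = (-0.36, -0.16, -0.6)
∂J/∂c at (-0.36, -0.16, -0.6) = -5.52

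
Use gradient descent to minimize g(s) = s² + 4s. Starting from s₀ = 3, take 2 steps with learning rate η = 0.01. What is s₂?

2.802

g′(s) = 2s + 4
s₁ = 3 − 0.01·10 = 2.9
s₂ = 2.9 − 0.01·9.8 = 2.802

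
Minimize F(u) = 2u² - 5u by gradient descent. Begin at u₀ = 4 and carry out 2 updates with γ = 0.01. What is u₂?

F′(u) = 4u - 5
u₁ = 4 − 0.01·11 = 3.89
u₂ = 3.89 − 0.01·10.56 = 3.7844

3.7844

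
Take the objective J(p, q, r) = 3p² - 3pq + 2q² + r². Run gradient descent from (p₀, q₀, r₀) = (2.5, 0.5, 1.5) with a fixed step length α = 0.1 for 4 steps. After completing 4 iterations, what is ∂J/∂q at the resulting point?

1.22625

∇J = (6p - 3q, -3p + 4q, 2r)
Step 1: at (2.5, 0.5, 1.5), ∇J = (13.5, -5.5, 3) → (2.5, 0.5, 1.5) − 0.1·(13.5, -5.5, 3) = (1.15, 1.05, 1.2)
Step 2: at (1.15, 1.05, 1.2), ∇J = (3.75, 0.75, 2.4) → (1.15, 1.05, 1.2) − 0.1·(3.75, 0.75, 2.4) = (0.775, 0.975, 0.96)
Step 3: at (0.775, 0.975, 0.96), ∇J = (1.725, 1.575, 1.92) → (0.775, 0.975, 0.96) − 0.1·(1.725, 1.575, 1.92) = (0.6025, 0.8175, 0.768)
Step 4: at (0.6025, 0.8175, 0.768), ∇J = (1.1625, 1.4625, 1.536) → (0.6025, 0.8175, 0.768) − 0.1·(1.1625, 1.4625, 1.536) = (0.48625, 0.67125, 0.6144)
∂J/∂q at (0.48625, 0.67125, 0.6144) = 1.22625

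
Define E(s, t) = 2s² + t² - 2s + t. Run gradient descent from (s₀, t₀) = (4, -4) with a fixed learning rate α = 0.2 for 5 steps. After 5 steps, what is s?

∇E = (4s - 2, 2t + 1)
Step 1: at (4, -4), ∇E = (14, -7) → (4, -4) − 0.2·(14, -7) = (1.2, -2.6)
Step 2: at (1.2, -2.6), ∇E = (2.8, -4.2) → (1.2, -2.6) − 0.2·(2.8, -4.2) = (0.64, -1.76)
Step 3: at (0.64, -1.76), ∇E = (0.56, -2.52) → (0.64, -1.76) − 0.2·(0.56, -2.52) = (0.528, -1.256)
Step 4: at (0.528, -1.256), ∇E = (0.112, -1.512) → (0.528, -1.256) − 0.2·(0.112, -1.512) = (0.5056, -0.9536)
Step 5: at (0.5056, -0.9536), ∇E = (0.0224, -0.9072) → (0.5056, -0.9536) − 0.2·(0.0224, -0.9072) = (0.50112, -0.77216)
s = 0.50112

0.50112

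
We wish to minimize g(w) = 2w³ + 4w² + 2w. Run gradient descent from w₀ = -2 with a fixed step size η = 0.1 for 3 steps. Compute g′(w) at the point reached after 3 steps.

3408.644096

g′(w) = 6w² + 8w + 2
Step 1: g′(-2) = 10; w₁ = -2 − 0.1·10 = -3
Step 2: g′(-3) = 32; w₂ = -3 − 0.1·32 = -6.2
Step 3: g′(-6.2) = 183.04; w₃ = -6.2 − 0.1·183.04 = -24.504
g′(w) at (-24.504) = 3408.644096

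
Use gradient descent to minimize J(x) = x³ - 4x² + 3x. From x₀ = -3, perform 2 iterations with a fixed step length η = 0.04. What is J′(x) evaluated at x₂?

J′(x) = 3x² - 8x + 3
x₁ = -3 − 0.04·54 = -5.16
x₂ = -5.16 − 0.04·124.1568 = -10.126272
J′(x) at (-10.126272) = 391.634329853952

391.634329853952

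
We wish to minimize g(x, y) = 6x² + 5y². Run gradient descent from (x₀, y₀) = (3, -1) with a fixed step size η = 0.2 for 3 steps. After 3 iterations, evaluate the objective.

411.594944

∇g = (12x, 10y)
(x₁, y₁) = (3, -1) − 0.2·(36, -10) = (-4.2, 1)
(x₂, y₂) = (-4.2, 1) − 0.2·(-50.4, 10) = (5.88, -1)
(x₃, y₃) = (5.88, -1) − 0.2·(70.56, -10) = (-8.232, 1)
g(-8.232, 1) = 411.594944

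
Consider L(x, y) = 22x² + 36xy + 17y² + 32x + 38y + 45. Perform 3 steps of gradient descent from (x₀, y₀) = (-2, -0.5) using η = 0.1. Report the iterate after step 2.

∇L = (44x + 36y + 32, 36x + 34y + 38)
Step 1: at (-2, -0.5), ∇L = (-74, -51) → (-2, -0.5) − 0.1·(-74, -51) = (5.4, 4.6)
Step 2: at (5.4, 4.6), ∇L = (435.2, 388.8) → (5.4, 4.6) − 0.1·(435.2, 388.8) = (-38.12, -34.28)

(-38.12, -34.28)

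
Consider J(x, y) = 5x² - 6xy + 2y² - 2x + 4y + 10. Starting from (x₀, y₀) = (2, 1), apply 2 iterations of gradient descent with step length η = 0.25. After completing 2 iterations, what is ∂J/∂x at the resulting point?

∇J = (10x - 6y - 2, -6x + 4y + 4)
(x₁, y₁) = (2, 1) − 0.25·(12, -4) = (-1, 2)
(x₂, y₂) = (-1, 2) − 0.25·(-24, 18) = (5, -2.5)
∂J/∂x at (5, -2.5) = 63

63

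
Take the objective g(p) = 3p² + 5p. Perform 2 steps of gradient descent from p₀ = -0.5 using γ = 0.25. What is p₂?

-0.75

g′(p) = 6p + 5
p₁ = -0.5 − 0.25·2 = -1
p₂ = -1 − 0.25·(-1) = -0.75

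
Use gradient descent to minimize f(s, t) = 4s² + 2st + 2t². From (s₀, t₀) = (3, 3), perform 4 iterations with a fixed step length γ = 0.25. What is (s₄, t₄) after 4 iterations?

∇f = (8s + 2t, 2s + 4t)
Step 1: at (3, 3), ∇f = (30, 18) → (3, 3) − 0.25·(30, 18) = (-4.5, -1.5)
Step 2: at (-4.5, -1.5), ∇f = (-39, -15) → (-4.5, -1.5) − 0.25·(-39, -15) = (5.25, 2.25)
Step 3: at (5.25, 2.25), ∇f = (46.5, 19.5) → (5.25, 2.25) − 0.25·(46.5, 19.5) = (-6.375, -2.625)
Step 4: at (-6.375, -2.625), ∇f = (-56.25, -23.25) → (-6.375, -2.625) − 0.25·(-56.25, -23.25) = (7.6875, 3.1875)

(7.6875, 3.1875)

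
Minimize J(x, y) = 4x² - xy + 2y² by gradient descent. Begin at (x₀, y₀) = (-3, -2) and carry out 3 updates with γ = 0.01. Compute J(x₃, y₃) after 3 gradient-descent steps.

∇J = (8x - y, -x + 4y)
(x₁, y₁) = (-3, -2) − 0.01·(-22, -5) = (-2.78, -1.95)
(x₂, y₂) = (-2.78, -1.95) − 0.01·(-20.29, -5.02) = (-2.5771, -1.8998)
(x₃, y₃) = (-2.5771, -1.8998) − 0.01·(-18.717, -5.0221) = (-2.38993, -1.849579)
J(-2.38993, -1.849579) = 25.268582234612

25.268582234612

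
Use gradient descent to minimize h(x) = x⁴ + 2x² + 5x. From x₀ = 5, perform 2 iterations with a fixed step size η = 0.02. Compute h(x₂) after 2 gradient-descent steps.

4585.54350625

h′(x) = 4x³ + 4x + 5
x₁ = 5 − 0.02·525 = -5.5
x₂ = -5.5 − 0.02·(-682.5) = 8.15
h(8.15) = 4585.54350625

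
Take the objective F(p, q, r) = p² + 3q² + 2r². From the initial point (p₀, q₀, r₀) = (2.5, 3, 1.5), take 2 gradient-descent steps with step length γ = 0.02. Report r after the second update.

∇F = (2p, 6q, 4r)
Step 1: at (2.5, 3, 1.5), ∇F = (5, 18, 6) → (2.5, 3, 1.5) − 0.02·(5, 18, 6) = (2.4, 2.64, 1.38)
Step 2: at (2.4, 2.64, 1.38), ∇F = (4.8, 15.84, 5.52) → (2.4, 2.64, 1.38) − 0.02·(4.8, 15.84, 5.52) = (2.304, 2.3232, 1.2696)
r = 1.2696

1.2696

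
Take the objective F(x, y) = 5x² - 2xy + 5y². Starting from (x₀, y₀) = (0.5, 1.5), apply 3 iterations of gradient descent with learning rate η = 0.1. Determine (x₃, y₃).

∇F = (10x - 2y, -2x + 10y)
(x₁, y₁) = (0.5, 1.5) − 0.1·(2, 14) = (0.3, 0.1)
(x₂, y₂) = (0.3, 0.1) − 0.1·(2.8, 0.4) = (0.02, 0.06)
(x₃, y₃) = (0.02, 0.06) − 0.1·(0.08, 0.56) = (0.012, 0.004)

(0.012, 0.004)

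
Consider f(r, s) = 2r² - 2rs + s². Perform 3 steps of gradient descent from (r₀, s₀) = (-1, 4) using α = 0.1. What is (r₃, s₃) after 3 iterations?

(0.92, 2.096)

∇f = (4r - 2s, -2r + 2s)
Step 1: at (-1, 4), ∇f = (-12, 10) → (-1, 4) − 0.1·(-12, 10) = (0.2, 3)
Step 2: at (0.2, 3), ∇f = (-5.2, 5.6) → (0.2, 3) − 0.1·(-5.2, 5.6) = (0.72, 2.44)
Step 3: at (0.72, 2.44), ∇f = (-2, 3.44) → (0.72, 2.44) − 0.1·(-2, 3.44) = (0.92, 2.096)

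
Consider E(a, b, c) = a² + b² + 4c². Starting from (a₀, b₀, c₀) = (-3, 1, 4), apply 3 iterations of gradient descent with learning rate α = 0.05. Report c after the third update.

∇E = (2a, 2b, 8c)
Step 1: at (-3, 1, 4), ∇E = (-6, 2, 32) → (-3, 1, 4) − 0.05·(-6, 2, 32) = (-2.7, 0.9, 2.4)
Step 2: at (-2.7, 0.9, 2.4), ∇E = (-5.4, 1.8, 19.2) → (-2.7, 0.9, 2.4) − 0.05·(-5.4, 1.8, 19.2) = (-2.43, 0.81, 1.44)
Step 3: at (-2.43, 0.81, 1.44), ∇E = (-4.86, 1.62, 11.52) → (-2.43, 0.81, 1.44) − 0.05·(-4.86, 1.62, 11.52) = (-2.187, 0.729, 0.864)
c = 0.864

0.864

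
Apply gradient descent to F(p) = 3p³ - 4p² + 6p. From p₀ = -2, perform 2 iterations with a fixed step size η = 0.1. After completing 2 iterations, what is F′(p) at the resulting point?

43903.411344

F′(p) = 9p² - 8p + 6
Step 1: F′(-2) = 58; p₁ = -2 − 0.1·58 = -7.8
Step 2: F′(-7.8) = 615.96; p₂ = -7.8 − 0.1·615.96 = -69.396
F′(p) at (-69.396) = 43903.411344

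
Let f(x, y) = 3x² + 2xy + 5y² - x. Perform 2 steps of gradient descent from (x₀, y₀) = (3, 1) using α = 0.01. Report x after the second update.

2.6346

∇f = (6x + 2y - 1, 2x + 10y)
Step 1: at (3, 1), ∇f = (19, 16) → (3, 1) − 0.01·(19, 16) = (2.81, 0.84)
Step 2: at (2.81, 0.84), ∇f = (17.54, 14.02) → (2.81, 0.84) − 0.01·(17.54, 14.02) = (2.6346, 0.6998)
x = 2.6346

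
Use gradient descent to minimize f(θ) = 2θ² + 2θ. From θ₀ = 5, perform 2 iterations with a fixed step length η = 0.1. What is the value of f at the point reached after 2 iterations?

f′(θ) = 4θ + 2
Step 1: f′(5) = 22; θ₁ = 5 − 0.1·22 = 2.8
Step 2: f′(2.8) = 13.2; θ₂ = 2.8 − 0.1·13.2 = 1.48
f(1.48) = 7.3408

7.3408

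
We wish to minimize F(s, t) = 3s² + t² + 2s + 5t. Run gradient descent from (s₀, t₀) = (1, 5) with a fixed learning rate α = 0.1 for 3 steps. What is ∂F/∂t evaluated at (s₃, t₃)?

∇F = (6s + 2, 2t + 5)
Step 1: at (1, 5), ∇F = (8, 15) → (1, 5) − 0.1·(8, 15) = (0.2, 3.5)
Step 2: at (0.2, 3.5), ∇F = (3.2, 12) → (0.2, 3.5) − 0.1·(3.2, 12) = (-0.12, 2.3)
Step 3: at (-0.12, 2.3), ∇F = (1.28, 9.6) → (-0.12, 2.3) − 0.1·(1.28, 9.6) = (-0.248, 1.34)
∂F/∂t at (-0.248, 1.34) = 7.68

7.68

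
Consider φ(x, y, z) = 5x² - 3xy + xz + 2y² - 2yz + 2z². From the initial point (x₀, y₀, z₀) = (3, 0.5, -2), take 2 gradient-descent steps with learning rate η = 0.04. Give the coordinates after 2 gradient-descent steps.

∇φ = (10x - 3y + z, -3x + 4y - 2z, x - 2y + 4z)
(x₁, y₁, z₁) = (3, 0.5, -2) − 0.04·(26.5, -3, -6) = (1.94, 0.62, -1.76)
(x₂, y₂, z₂) = (1.94, 0.62, -1.76) − 0.04·(15.78, 0.18, -6.34) = (1.3088, 0.6128, -1.5064)

(1.3088, 0.6128, -1.5064)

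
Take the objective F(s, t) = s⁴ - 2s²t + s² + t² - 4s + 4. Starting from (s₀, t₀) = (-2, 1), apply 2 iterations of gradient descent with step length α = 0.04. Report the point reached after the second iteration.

(-0.58552832, 1.182272)

∇F = (4s³ - 4st + 2s - 4, -2s² + 2t)
Step 1: at (-2, 1), ∇F = (-32, -6) → (-2, 1) − 0.04·(-32, -6) = (-0.72, 1.24)
Step 2: at (-0.72, 1.24), ∇F = (-3.361792, 1.4432) → (-0.72, 1.24) − 0.04·(-3.361792, 1.4432) = (-0.58552832, 1.182272)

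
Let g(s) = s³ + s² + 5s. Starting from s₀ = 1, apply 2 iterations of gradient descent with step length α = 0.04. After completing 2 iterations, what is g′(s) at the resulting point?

5.90367232

g′(s) = 3s² + 2s + 5
Step 1: g′(1) = 10; s₁ = 1 − 0.04·10 = 0.6
Step 2: g′(0.6) = 7.28; s₂ = 0.6 − 0.04·7.28 = 0.3088
g′(s) at (0.3088) = 5.90367232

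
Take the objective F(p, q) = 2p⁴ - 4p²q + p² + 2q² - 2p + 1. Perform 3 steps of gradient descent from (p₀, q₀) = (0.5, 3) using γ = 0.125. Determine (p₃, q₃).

(16.5625, 5.90625)

∇F = (8p³ - 8pq + 2p - 2, -4p² + 4q)
Step 1: at (0.5, 3), ∇F = (-12, 11) → (0.5, 3) − 0.125·(-12, 11) = (2, 1.625)
Step 2: at (2, 1.625), ∇F = (40, -9.5) → (2, 1.625) − 0.125·(40, -9.5) = (-3, 2.8125)
Step 3: at (-3, 2.8125), ∇F = (-156.5, -24.75) → (-3, 2.8125) − 0.125·(-156.5, -24.75) = (16.5625, 5.90625)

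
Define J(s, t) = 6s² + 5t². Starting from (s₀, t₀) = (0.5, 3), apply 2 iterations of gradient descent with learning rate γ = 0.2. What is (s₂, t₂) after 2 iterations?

∇J = (12s, 10t)
(s₁, t₁) = (0.5, 3) − 0.2·(6, 30) = (-0.7, -3)
(s₂, t₂) = (-0.7, -3) − 0.2·(-8.4, -30) = (0.98, 3)

(0.98, 3)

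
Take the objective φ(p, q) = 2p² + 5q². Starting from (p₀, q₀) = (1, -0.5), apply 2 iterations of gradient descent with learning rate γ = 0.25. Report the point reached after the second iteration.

(0, -1.125)

∇φ = (4p, 10q)
Step 1: at (1, -0.5), ∇φ = (4, -5) → (1, -0.5) − 0.25·(4, -5) = (0, 0.75)
Step 2: at (0, 0.75), ∇φ = (0, 7.5) → (0, 0.75) − 0.25·(0, 7.5) = (0, -1.125)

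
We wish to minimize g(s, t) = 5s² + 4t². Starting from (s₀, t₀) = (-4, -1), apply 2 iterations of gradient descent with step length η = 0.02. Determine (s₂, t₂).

∇g = (10s, 8t)
(s₁, t₁) = (-4, -1) − 0.02·(-40, -8) = (-3.2, -0.84)
(s₂, t₂) = (-3.2, -0.84) − 0.02·(-32, -6.72) = (-2.56, -0.7056)

(-2.56, -0.7056)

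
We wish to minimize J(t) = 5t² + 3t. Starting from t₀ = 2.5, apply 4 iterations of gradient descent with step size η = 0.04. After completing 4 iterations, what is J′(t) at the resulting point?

3.6288

J′(t) = 10t + 3
t₁ = 2.5 − 0.04·28 = 1.38
t₂ = 1.38 − 0.04·16.8 = 0.708
t₃ = 0.708 − 0.04·10.08 = 0.3048
t₄ = 0.3048 − 0.04·6.048 = 0.06288
J′(t) at (0.06288) = 3.6288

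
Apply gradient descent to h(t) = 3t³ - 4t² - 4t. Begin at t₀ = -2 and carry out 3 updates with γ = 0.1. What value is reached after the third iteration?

-2667.6103424

h′(t) = 9t² - 8t - 4
t₁ = -2 − 0.1·48 = -6.8
t₂ = -6.8 − 0.1·466.56 = -53.456
t₃ = -53.456 − 0.1·26141.543424 = -2667.6103424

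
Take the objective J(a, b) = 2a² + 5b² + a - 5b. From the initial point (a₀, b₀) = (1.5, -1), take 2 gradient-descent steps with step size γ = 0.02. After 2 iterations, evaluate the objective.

∇J = (4a + 1, 10b - 5)
(a₁, b₁) = (1.5, -1) − 0.02·(7, -15) = (1.36, -0.7)
(a₂, b₂) = (1.36, -0.7) − 0.02·(6.44, -12) = (1.2312, -0.46)
J(1.2312, -0.46) = 7.62090688

7.62090688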